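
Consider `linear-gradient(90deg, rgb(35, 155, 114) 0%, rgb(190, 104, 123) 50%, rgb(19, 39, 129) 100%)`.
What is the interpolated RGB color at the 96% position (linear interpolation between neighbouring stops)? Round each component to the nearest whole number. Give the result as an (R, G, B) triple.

96% lies between the 50% and 100% stops, so the local fraction is t = (96 − 50)/(100 − 50) = 46/50 ≈ 0.92.
R = 190 + 0.92 × (19 − 190) = 32.68 → 33
G = 104 + 0.92 × (39 − 104) = 44.2 → 44
B = 123 + 0.92 × (129 − 123) = 128.52 → 129

(33, 44, 129)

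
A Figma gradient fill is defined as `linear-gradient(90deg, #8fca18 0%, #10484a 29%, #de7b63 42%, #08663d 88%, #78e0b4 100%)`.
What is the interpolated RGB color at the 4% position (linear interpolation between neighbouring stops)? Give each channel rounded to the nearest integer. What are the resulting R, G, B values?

4% lies between the 0% and 29% stops, so the local fraction is t = (4 − 0)/(29 − 0) = 4/29 ≈ 0.1379.
#8fca18 → (143, 202, 24); #10484a → (16, 72, 74).
R = 143 + 0.1379 × (16 − 143) = 125.487 → 125
G = 202 + 0.1379 × (72 − 202) = 184.073 → 184
B = 24 + 0.1379 × (74 − 24) = 30.895 → 31

(125, 184, 31)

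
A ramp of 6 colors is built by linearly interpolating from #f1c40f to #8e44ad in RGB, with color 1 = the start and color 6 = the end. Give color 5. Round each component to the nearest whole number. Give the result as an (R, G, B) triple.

With 6 swatches and endpoints inclusive, swatch 5 sits at t = (5 − 1)/(6 − 1) = 4/5 ≈ 0.8.
#f1c40f → (241, 196, 15); #8e44ad → (142, 68, 173).
R = 241 + 0.8 × (142 − 241) = 161.8 → 162
G = 196 + 0.8 × (68 − 196) = 93.6 → 94
B = 15 + 0.8 × (173 − 15) = 141.4 → 141

(162, 94, 141)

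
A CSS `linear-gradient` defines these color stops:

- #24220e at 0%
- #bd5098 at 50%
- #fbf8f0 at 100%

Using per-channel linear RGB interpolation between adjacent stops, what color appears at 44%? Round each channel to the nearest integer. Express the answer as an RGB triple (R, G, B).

44% lies between the 0% and 50% stops, so the local fraction is t = (44 − 0)/(50 − 0) = 44/50 ≈ 0.88.
#24220e → (36, 34, 14); #bd5098 → (189, 80, 152).
R = 36 + 0.88 × (189 − 36) = 170.64 → 171
G = 34 + 0.88 × (80 − 34) = 74.48 → 74
B = 14 + 0.88 × (152 − 14) = 135.44 → 135

(171, 74, 135)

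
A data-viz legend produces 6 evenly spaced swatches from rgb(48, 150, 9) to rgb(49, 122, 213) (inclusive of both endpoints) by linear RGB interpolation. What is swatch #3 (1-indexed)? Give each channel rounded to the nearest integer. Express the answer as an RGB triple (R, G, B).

(48, 139, 91)

With 6 swatches and endpoints inclusive, swatch 3 sits at t = (3 − 1)/(6 − 1) = 2/5 ≈ 0.4.
R = 48 + 0.4 × (49 − 48) = 48.4 → 48
G = 150 + 0.4 × (122 − 150) = 138.8 → 139
B = 9 + 0.4 × (213 − 9) = 90.6 → 91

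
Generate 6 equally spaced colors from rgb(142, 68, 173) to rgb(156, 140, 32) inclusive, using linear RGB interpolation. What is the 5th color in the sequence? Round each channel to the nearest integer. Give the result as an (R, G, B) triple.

(153, 126, 60)

With 6 swatches and endpoints inclusive, swatch 5 sits at t = (5 − 1)/(6 − 1) = 4/5 ≈ 0.8.
R = 142 + 0.8 × (156 − 142) = 153.2 → 153
G = 68 + 0.8 × (140 − 68) = 125.6 → 126
B = 173 + 0.8 × (32 − 173) = 60.2 → 60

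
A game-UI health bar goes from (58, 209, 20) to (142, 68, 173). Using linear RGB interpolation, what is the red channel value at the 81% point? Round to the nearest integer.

R = 58 + 0.81 × (142 − 58) = 126.04 → 126

126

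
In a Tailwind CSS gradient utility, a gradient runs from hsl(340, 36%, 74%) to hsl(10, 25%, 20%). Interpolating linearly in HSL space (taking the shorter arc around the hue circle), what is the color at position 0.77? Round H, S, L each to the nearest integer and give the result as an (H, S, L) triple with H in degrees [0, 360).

Hue: 10 − 340 = -330°, but |-330| > 180 so the shorter arc goes the other way: Δh = -330 + 360 = 30°.
H = 340 + 0.77 × (30) = 363.1 → 363 → 363 mod 360 = 3°
S = 36 + 0.77 × (25 − 36) = 27.53 → 28%
L = 74 + 0.77 × (20 − 74) = 32.42 → 32%

(3, 28, 32)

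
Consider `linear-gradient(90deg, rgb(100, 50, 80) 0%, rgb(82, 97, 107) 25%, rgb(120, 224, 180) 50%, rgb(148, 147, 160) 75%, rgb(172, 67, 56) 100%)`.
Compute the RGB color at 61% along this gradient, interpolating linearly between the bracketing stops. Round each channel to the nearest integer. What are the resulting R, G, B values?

(132, 190, 171)

61% lies between the 50% and 75% stops, so the local fraction is t = (61 − 50)/(75 − 50) = 11/25 ≈ 0.44.
R = 120 + 0.44 × (148 − 120) = 132.32 → 132
G = 224 + 0.44 × (147 − 224) = 190.12 → 190
B = 180 + 0.44 × (160 − 180) = 171.2 → 171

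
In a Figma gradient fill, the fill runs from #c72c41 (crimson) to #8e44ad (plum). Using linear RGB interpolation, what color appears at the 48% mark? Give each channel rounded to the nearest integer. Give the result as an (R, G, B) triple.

#c72c41 → (199, 44, 65); #8e44ad → (142, 68, 173).
48% corresponds to t = 0.48.
R = 199 + 0.48 × (142 − 199) = 199 + 0.48 × -57 = 171.64 → 172
G = 44 + 0.48 × (68 − 44) = 44 + 0.48 × 24 = 55.52 → 56
B = 65 + 0.48 × (173 − 65) = 65 + 0.48 × 108 = 116.84 → 117
So the blended color is (172, 56, 117), about #ac3875.

(172, 56, 117)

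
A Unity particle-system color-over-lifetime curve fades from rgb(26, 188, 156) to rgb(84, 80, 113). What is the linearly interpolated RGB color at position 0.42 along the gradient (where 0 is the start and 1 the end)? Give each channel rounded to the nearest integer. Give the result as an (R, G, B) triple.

(50, 143, 138)

R = 26 + 0.42 × (84 − 26) = 26 + 0.42 × 58 = 50.36 → 50
G = 188 + 0.42 × (80 − 188) = 188 + 0.42 × -108 = 142.64 → 143
B = 156 + 0.42 × (113 − 156) = 156 + 0.42 × -43 = 137.94 → 138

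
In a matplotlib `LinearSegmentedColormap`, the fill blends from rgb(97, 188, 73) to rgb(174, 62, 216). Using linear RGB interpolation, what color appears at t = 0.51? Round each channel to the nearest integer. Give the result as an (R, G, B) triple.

(136, 124, 146)

R = 97 + 0.51 × (174 − 97) = 97 + 0.51 × 77 = 136.27 → 136
G = 188 + 0.51 × (62 − 188) = 188 + 0.51 × -126 = 123.74 → 124
B = 73 + 0.51 × (216 − 73) = 73 + 0.51 × 143 = 145.93 → 146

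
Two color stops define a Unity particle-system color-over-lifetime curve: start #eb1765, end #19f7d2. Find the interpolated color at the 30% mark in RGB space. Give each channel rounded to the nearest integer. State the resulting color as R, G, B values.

#eb1765 → (235, 23, 101); #19f7d2 → (25, 247, 210).
30% corresponds to t = 0.3.
R = 235 + 0.3 × (25 − 235) = 235 + 0.3 × -210 = 172 → 172
G = 23 + 0.3 × (247 − 23) = 23 + 0.3 × 224 = 90.2 → 90
B = 101 + 0.3 × (210 − 101) = 101 + 0.3 × 109 = 133.7 → 134

(172, 90, 134)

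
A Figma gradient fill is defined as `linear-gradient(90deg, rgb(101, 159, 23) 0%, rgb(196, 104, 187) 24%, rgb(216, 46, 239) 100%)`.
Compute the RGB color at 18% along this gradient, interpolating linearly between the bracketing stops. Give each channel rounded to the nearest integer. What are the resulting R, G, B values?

18% lies between the 0% and 24% stops, so the local fraction is t = (18 − 0)/(24 − 0) = 18/24 ≈ 0.75.
R = 101 + 0.75 × (196 − 101) = 172.25 → 172
G = 159 + 0.75 × (104 − 159) = 117.75 → 118
B = 23 + 0.75 × (187 − 23) = 146 → 146

(172, 118, 146)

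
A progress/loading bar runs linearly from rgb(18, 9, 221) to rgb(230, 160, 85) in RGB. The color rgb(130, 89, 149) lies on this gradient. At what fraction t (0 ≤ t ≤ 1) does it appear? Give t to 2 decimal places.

Invert the lerp on the R channel (largest span, 212): t = (130 − 18) / (230 − 18) = 112/212 = 0.5283.
Check on G: (89 − 9)/(160 − 9) = 0.5298 ✓

0.53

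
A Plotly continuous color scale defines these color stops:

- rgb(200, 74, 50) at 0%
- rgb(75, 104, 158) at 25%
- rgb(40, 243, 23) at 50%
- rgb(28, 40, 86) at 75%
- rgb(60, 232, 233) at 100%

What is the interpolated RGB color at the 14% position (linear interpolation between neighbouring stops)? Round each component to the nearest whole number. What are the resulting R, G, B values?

(130, 91, 110)

14% lies between the 0% and 25% stops, so the local fraction is t = (14 − 0)/(25 − 0) = 14/25 ≈ 0.56.
R = 200 + 0.56 × (75 − 200) = 130 → 130
G = 74 + 0.56 × (104 − 74) = 90.8 → 91
B = 50 + 0.56 × (158 − 50) = 110.48 → 110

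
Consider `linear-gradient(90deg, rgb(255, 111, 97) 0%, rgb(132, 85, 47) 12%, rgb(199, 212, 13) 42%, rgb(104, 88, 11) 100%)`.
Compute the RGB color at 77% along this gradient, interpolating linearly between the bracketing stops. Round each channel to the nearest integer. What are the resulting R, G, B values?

(142, 137, 12)

77% lies between the 42% and 100% stops, so the local fraction is t = (77 − 42)/(100 − 42) = 35/58 ≈ 0.6034.
R = 199 + 0.6034 × (104 − 199) = 141.677 → 142
G = 212 + 0.6034 × (88 − 212) = 137.178 → 137
B = 13 + 0.6034 × (11 − 13) = 11.793 → 12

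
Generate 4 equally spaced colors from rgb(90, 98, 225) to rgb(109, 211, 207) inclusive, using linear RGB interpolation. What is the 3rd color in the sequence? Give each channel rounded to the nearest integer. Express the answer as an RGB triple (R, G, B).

With 4 swatches and endpoints inclusive, swatch 3 sits at t = (3 − 1)/(4 − 1) = 2/3 ≈ 0.6667.
R = 90 + 0.6667 × (109 − 90) = 102.667 → 103
G = 98 + 0.6667 × (211 − 98) = 173.337 → 173
B = 225 + 0.6667 × (207 − 225) = 212.999 → 213

(103, 173, 213)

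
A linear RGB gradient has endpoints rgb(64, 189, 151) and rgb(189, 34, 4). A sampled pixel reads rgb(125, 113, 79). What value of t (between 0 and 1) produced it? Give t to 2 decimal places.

Invert the lerp on the G channel (largest span, 155): t = (113 − 189) / (34 − 189) = -76/-155 = 0.49032.
Check on R: (125 − 64)/(189 − 64) = 0.488 ✓

0.49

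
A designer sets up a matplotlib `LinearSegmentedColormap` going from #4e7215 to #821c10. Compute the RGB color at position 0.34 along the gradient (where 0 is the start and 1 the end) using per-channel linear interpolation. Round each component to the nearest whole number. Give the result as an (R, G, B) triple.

(96, 85, 19)

#4e7215 → (78, 114, 21); #821c10 → (130, 28, 16).
R = 78 + 0.34 × (130 − 78) = 78 + 0.34 × 52 = 95.68 → 96
G = 114 + 0.34 × (28 − 114) = 114 + 0.34 × -86 = 84.76 → 85
B = 21 + 0.34 × (16 − 21) = 21 + 0.34 × -5 = 19.3 → 19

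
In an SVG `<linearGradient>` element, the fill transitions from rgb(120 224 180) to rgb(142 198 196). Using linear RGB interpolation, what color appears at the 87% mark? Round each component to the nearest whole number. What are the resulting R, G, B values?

(139, 201, 194)

87% corresponds to t = 0.87.
R = 120 + 0.87 × (142 − 120) = 120 + 0.87 × 22 = 139.14 → 139
G = 224 + 0.87 × (198 − 224) = 224 + 0.87 × -26 = 201.38 → 201
B = 180 + 0.87 × (196 − 180) = 180 + 0.87 × 16 = 193.92 → 194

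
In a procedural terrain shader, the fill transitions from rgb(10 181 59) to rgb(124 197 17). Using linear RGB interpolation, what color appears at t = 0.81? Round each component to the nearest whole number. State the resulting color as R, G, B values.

R = 10 + 0.81 × (124 − 10) = 10 + 0.81 × 114 = 102.34 → 102
G = 181 + 0.81 × (197 − 181) = 181 + 0.81 × 16 = 193.96 → 194
B = 59 + 0.81 × (17 − 59) = 59 + 0.81 × -42 = 24.98 → 25
So the blended color is (102, 194, 25), about #66c219.

(102, 194, 25)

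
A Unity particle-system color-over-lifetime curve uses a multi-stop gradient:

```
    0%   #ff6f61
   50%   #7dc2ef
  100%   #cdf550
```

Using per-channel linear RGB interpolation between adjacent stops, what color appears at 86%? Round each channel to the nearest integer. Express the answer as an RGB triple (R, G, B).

86% lies between the 50% and 100% stops, so the local fraction is t = (86 − 50)/(100 − 50) = 36/50 ≈ 0.72.
#7dc2ef → (125, 194, 239); #cdf550 → (205, 245, 80).
R = 125 + 0.72 × (205 − 125) = 182.6 → 183
G = 194 + 0.72 × (245 − 194) = 230.72 → 231
B = 239 + 0.72 × (80 − 239) = 124.52 → 125

(183, 231, 125)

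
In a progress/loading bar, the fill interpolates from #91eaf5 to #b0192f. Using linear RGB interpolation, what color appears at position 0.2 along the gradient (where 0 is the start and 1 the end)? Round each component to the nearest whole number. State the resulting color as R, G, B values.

#91eaf5 → (145, 234, 245); #b0192f → (176, 25, 47).
R = 145 + 0.2 × (176 − 145) = 145 + 0.2 × 31 = 151.2 → 151
G = 234 + 0.2 × (25 − 234) = 234 + 0.2 × -209 = 192.2 → 192
B = 245 + 0.2 × (47 − 245) = 245 + 0.2 × -198 = 205.4 → 205

(151, 192, 205)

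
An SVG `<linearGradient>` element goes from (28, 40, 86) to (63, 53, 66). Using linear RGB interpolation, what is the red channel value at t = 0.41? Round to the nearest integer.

42

R = 28 + 0.41 × (63 − 28) = 42.35 → 42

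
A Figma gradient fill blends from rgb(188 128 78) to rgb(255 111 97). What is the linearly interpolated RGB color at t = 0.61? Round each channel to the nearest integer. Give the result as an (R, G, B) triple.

(229, 118, 90)

R = 188 + 0.61 × (255 − 188) = 188 + 0.61 × 67 = 228.87 → 229
G = 128 + 0.61 × (111 − 128) = 128 + 0.61 × -17 = 117.63 → 118
B = 78 + 0.61 × (97 − 78) = 78 + 0.61 × 19 = 89.59 → 90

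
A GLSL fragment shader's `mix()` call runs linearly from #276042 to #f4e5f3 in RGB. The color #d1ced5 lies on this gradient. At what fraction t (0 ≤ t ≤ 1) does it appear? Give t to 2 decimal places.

Invert the lerp on the R channel (largest span, 205): t = (209 − 39) / (244 − 39) = 170/205 = 0.82927.
Check on G: (206 − 96)/(229 − 96) = 0.8271 ✓

0.83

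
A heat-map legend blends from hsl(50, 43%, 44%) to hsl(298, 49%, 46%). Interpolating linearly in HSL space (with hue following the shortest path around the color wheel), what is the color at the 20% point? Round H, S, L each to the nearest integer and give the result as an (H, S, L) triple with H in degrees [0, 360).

Hue: 298 − 50 = 248°, but |248| > 180 so the shorter arc goes the other way: Δh = 248 − 360 = -112°.
H = 50 + 0.2 × (-112) = 27.6 → 28°
S = 43 + 0.2 × (49 − 43) = 44.2 → 44%
L = 44 + 0.2 × (46 − 44) = 44.4 → 44%

(28, 44, 44)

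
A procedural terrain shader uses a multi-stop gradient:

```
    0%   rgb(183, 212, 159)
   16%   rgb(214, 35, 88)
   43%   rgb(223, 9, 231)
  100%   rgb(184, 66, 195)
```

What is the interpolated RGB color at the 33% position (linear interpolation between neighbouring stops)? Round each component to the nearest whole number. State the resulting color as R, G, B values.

(220, 19, 178)

33% lies between the 16% and 43% stops, so the local fraction is t = (33 − 16)/(43 − 16) = 17/27 ≈ 0.6296.
R = 214 + 0.6296 × (223 − 214) = 219.666 → 220
G = 35 + 0.6296 × (9 − 35) = 18.63 → 19
B = 88 + 0.6296 × (231 − 88) = 178.033 → 178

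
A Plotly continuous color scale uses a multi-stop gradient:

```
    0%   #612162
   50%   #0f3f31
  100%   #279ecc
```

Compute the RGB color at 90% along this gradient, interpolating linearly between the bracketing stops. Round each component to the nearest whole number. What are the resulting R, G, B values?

90% lies between the 50% and 100% stops, so the local fraction is t = (90 − 50)/(100 − 50) = 40/50 ≈ 0.8.
#0f3f31 → (15, 63, 49); #279ecc → (39, 158, 204).
R = 15 + 0.8 × (39 − 15) = 34.2 → 34
G = 63 + 0.8 × (158 − 63) = 139 → 139
B = 49 + 0.8 × (204 − 49) = 173 → 173

(34, 139, 173)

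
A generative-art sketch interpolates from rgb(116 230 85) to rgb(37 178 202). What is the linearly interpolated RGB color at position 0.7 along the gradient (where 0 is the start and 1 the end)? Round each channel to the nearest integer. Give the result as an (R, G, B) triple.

(61, 194, 167)

R = 116 + 0.7 × (37 − 116) = 116 + 0.7 × -79 = 60.7 → 61
G = 230 + 0.7 × (178 − 230) = 230 + 0.7 × -52 = 193.6 → 194
B = 85 + 0.7 × (202 − 85) = 85 + 0.7 × 117 = 166.9 → 167
So the blended color is (61, 194, 167), about #3dc2a7.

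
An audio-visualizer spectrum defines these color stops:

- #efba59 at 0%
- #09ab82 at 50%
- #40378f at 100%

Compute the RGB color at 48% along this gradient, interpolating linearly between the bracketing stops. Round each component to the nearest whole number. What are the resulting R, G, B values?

48% lies between the 0% and 50% stops, so the local fraction is t = (48 − 0)/(50 − 0) = 48/50 ≈ 0.96.
#efba59 → (239, 186, 89); #09ab82 → (9, 171, 130).
R = 239 + 0.96 × (9 − 239) = 18.2 → 18
G = 186 + 0.96 × (171 − 186) = 171.6 → 172
B = 89 + 0.96 × (130 − 89) = 128.36 → 128

(18, 172, 128)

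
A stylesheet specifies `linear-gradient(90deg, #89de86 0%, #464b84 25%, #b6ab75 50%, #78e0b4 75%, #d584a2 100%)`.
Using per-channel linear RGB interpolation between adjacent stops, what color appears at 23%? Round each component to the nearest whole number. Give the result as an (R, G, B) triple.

(75, 87, 132)

23% lies between the 0% and 25% stops, so the local fraction is t = (23 − 0)/(25 − 0) = 23/25 ≈ 0.92.
#89de86 → (137, 222, 134); #464b84 → (70, 75, 132).
R = 137 + 0.92 × (70 − 137) = 75.36 → 75
G = 222 + 0.92 × (75 − 222) = 86.76 → 87
B = 134 + 0.92 × (132 − 134) = 132.16 → 132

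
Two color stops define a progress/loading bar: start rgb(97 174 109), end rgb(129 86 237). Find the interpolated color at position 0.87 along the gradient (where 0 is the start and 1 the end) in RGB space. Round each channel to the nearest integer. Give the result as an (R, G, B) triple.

(125, 97, 220)

R = 97 + 0.87 × (129 − 97) = 97 + 0.87 × 32 = 124.84 → 125
G = 174 + 0.87 × (86 − 174) = 174 + 0.87 × -88 = 97.44 → 97
B = 109 + 0.87 × (237 − 109) = 109 + 0.87 × 128 = 220.36 → 220
So the blended color is (125, 97, 220), about #7d61dc.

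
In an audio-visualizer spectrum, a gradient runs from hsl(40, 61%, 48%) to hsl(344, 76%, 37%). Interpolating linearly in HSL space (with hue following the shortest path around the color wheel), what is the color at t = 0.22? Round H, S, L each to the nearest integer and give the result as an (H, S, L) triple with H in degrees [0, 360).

Hue: 344 − 40 = 304°, but |304| > 180 so the shorter arc goes the other way: Δh = 304 − 360 = -56°.
H = 40 + 0.22 × (-56) = 27.68 → 28°
S = 61 + 0.22 × (76 − 61) = 64.3 → 64%
L = 48 + 0.22 × (37 − 48) = 45.58 → 46%

(28, 64, 46)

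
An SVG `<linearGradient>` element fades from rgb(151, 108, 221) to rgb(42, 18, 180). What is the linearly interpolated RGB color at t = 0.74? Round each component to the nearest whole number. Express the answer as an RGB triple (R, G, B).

R = 151 + 0.74 × (42 − 151) = 151 + 0.74 × -109 = 70.34 → 70
G = 108 + 0.74 × (18 − 108) = 108 + 0.74 × -90 = 41.4 → 41
B = 221 + 0.74 × (180 − 221) = 221 + 0.74 × -41 = 190.66 → 191
So the blended color is (70, 41, 191), about #4629bf.

(70, 41, 191)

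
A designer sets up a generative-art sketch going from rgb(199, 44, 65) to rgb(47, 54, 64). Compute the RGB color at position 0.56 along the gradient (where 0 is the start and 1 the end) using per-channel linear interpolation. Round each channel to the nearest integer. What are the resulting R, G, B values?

R = 199 + 0.56 × (47 − 199) = 199 + 0.56 × -152 = 113.88 → 114
G = 44 + 0.56 × (54 − 44) = 44 + 0.56 × 10 = 49.6 → 50
B = 65 + 0.56 × (64 − 65) = 65 + 0.56 × -1 = 64.44 → 64

(114, 50, 64)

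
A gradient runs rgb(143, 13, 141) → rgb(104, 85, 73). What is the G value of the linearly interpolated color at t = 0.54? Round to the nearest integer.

52

G = 13 + 0.54 × (85 − 13) = 51.88 → 52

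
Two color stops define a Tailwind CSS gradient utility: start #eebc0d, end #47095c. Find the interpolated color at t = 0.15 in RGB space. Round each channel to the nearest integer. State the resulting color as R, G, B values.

#eebc0d → (238, 188, 13); #47095c → (71, 9, 92).
R = 238 + 0.15 × (71 − 238) = 238 + 0.15 × -167 = 212.95 → 213
G = 188 + 0.15 × (9 − 188) = 188 + 0.15 × -179 = 161.15 → 161
B = 13 + 0.15 × (92 − 13) = 13 + 0.15 × 79 = 24.85 → 25

(213, 161, 25)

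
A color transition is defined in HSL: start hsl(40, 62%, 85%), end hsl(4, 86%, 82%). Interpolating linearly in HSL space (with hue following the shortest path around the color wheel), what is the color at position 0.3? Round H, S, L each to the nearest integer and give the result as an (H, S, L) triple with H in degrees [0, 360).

(29, 69, 84)

Hue arc: Δh = 4 − 40 = -36° (|Δh| ≤ 180, already the shorter path).
H = 40 + 0.3 × (-36) = 29.2 → 29°
S = 62 + 0.3 × (86 − 62) = 69.2 → 69%
L = 85 + 0.3 × (82 − 85) = 84.1 → 84%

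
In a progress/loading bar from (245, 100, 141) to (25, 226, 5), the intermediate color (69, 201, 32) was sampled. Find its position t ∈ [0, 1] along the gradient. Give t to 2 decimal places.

0.80

Invert the lerp on the R channel (largest span, 220): t = (69 − 245) / (25 − 245) = -176/-220 = 0.8.
Check on G: (201 − 100)/(226 − 100) = 0.8016 ✓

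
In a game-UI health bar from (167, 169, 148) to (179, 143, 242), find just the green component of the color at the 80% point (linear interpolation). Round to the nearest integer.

148

G = 169 + 0.8 × (143 − 169) = 148.2 → 148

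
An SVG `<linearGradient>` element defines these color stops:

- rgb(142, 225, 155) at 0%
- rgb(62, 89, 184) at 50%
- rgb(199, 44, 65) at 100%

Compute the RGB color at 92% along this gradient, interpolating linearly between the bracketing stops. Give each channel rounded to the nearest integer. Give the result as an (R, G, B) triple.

(177, 51, 84)

92% lies between the 50% and 100% stops, so the local fraction is t = (92 − 50)/(100 − 50) = 42/50 ≈ 0.84.
R = 62 + 0.84 × (199 − 62) = 177.08 → 177
G = 89 + 0.84 × (44 − 89) = 51.2 → 51
B = 184 + 0.84 × (65 − 184) = 84.04 → 84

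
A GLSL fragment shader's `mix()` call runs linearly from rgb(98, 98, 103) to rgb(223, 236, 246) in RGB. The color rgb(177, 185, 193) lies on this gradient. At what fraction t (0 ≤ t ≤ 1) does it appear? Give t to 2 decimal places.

0.63

Invert the lerp on the B channel (largest span, 143): t = (193 − 103) / (246 − 103) = 90/143 = 0.62937.
Check on R: (177 − 98)/(223 − 98) = 0.632 ✓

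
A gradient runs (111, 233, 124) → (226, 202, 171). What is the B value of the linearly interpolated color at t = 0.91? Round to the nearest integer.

167

B = 124 + 0.91 × (171 − 124) = 166.77 → 167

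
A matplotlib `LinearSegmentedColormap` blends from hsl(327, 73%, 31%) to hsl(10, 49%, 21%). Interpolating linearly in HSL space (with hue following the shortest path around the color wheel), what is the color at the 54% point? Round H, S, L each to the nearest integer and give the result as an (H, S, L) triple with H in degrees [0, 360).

Hue: 10 − 327 = -317°, but |-317| > 180 so the shorter arc goes the other way: Δh = -317 + 360 = 43°.
H = 327 + 0.54 × (43) = 350.22 → 350°
S = 73 + 0.54 × (49 − 73) = 60.04 → 60%
L = 31 + 0.54 × (21 − 31) = 25.6 → 26%

(350, 60, 26)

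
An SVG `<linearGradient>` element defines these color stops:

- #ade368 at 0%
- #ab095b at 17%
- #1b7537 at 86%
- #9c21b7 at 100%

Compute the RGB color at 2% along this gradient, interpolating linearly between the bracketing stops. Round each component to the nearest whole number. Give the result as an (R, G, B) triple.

(173, 201, 102)

2% lies between the 0% and 17% stops, so the local fraction is t = (2 − 0)/(17 − 0) = 2/17 ≈ 0.1176.
#ade368 → (173, 227, 104); #ab095b → (171, 9, 91).
R = 173 + 0.1176 × (171 − 173) = 172.765 → 173
G = 227 + 0.1176 × (9 − 227) = 201.363 → 201
B = 104 + 0.1176 × (91 − 104) = 102.471 → 102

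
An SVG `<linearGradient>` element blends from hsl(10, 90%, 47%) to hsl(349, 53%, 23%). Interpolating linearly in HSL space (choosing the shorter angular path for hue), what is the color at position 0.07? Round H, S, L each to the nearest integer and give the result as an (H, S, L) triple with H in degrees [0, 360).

Hue: 349 − 10 = 339°, but |339| > 180 so the shorter arc goes the other way: Δh = 339 − 360 = -21°.
H = 10 + 0.07 × (-21) = 8.53 → 9°
S = 90 + 0.07 × (53 − 90) = 87.41 → 87%
L = 47 + 0.07 × (23 − 47) = 45.32 → 45%

(9, 87, 45)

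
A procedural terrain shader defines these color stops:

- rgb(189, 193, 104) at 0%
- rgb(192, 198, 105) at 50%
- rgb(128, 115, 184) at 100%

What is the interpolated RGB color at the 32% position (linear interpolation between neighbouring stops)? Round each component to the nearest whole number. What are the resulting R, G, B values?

(191, 196, 105)

32% lies between the 0% and 50% stops, so the local fraction is t = (32 − 0)/(50 − 0) = 32/50 ≈ 0.64.
R = 189 + 0.64 × (192 − 189) = 190.92 → 191
G = 193 + 0.64 × (198 − 193) = 196.2 → 196
B = 104 + 0.64 × (105 − 104) = 104.64 → 105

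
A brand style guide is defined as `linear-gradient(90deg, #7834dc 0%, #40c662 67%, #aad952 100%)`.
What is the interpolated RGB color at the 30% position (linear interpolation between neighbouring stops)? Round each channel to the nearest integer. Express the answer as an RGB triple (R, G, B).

30% lies between the 0% and 67% stops, so the local fraction is t = (30 − 0)/(67 − 0) = 30/67 ≈ 0.4478.
#7834dc → (120, 52, 220); #40c662 → (64, 198, 98).
R = 120 + 0.4478 × (64 − 120) = 94.923 → 95
G = 52 + 0.4478 × (198 − 52) = 117.379 → 117
B = 220 + 0.4478 × (98 − 220) = 165.368 → 165

(95, 117, 165)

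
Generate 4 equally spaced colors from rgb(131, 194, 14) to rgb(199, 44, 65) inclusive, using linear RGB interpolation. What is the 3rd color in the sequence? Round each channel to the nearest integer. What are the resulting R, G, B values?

With 4 swatches and endpoints inclusive, swatch 3 sits at t = (3 − 1)/(4 − 1) = 2/3 ≈ 0.6667.
R = 131 + 0.6667 × (199 − 131) = 176.336 → 176
G = 194 + 0.6667 × (44 − 194) = 93.995 → 94
B = 14 + 0.6667 × (65 − 14) = 48.002 → 48

(176, 94, 48)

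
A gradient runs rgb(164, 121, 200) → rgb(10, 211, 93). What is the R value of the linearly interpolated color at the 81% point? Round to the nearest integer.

39

R = 164 + 0.81 × (10 − 164) = 39.26 → 39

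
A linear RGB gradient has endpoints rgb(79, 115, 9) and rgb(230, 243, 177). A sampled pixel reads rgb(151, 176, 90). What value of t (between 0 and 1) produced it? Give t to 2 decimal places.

0.48

Invert the lerp on the B channel (largest span, 168): t = (90 − 9) / (177 − 9) = 81/168 = 0.48214.
Check on R: (151 − 79)/(230 − 79) = 0.4768 ✓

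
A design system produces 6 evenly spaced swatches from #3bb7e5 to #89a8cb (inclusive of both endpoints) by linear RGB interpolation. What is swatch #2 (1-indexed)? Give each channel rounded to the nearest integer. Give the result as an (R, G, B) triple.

(75, 180, 224)

With 6 swatches and endpoints inclusive, swatch 2 sits at t = (2 − 1)/(6 − 1) = 1/5 ≈ 0.2.
#3bb7e5 → (59, 183, 229); #89a8cb → (137, 168, 203).
R = 59 + 0.2 × (137 − 59) = 74.6 → 75
G = 183 + 0.2 × (168 − 183) = 180 → 180
B = 229 + 0.2 × (203 − 229) = 223.8 → 224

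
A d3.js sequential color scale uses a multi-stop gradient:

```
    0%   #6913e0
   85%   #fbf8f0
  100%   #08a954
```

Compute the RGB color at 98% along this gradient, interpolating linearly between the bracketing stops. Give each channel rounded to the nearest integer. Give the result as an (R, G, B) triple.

98% lies between the 85% and 100% stops, so the local fraction is t = (98 − 85)/(100 − 85) = 13/15 ≈ 0.8667.
#fbf8f0 → (251, 248, 240); #08a954 → (8, 169, 84).
R = 251 + 0.8667 × (8 − 251) = 40.392 → 40
G = 248 + 0.8667 × (169 − 248) = 179.531 → 180
B = 240 + 0.8667 × (84 − 240) = 104.795 → 105

(40, 180, 105)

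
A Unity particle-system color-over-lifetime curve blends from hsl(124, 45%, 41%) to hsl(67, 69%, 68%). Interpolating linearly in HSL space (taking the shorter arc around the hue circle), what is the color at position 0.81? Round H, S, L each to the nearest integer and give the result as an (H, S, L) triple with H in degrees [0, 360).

(78, 64, 63)

Hue arc: Δh = 67 − 124 = -57° (|Δh| ≤ 180, already the shorter path).
H = 124 + 0.81 × (-57) = 77.83 → 78°
S = 45 + 0.81 × (69 − 45) = 64.44 → 64%
L = 41 + 0.81 × (68 − 41) = 62.87 → 63%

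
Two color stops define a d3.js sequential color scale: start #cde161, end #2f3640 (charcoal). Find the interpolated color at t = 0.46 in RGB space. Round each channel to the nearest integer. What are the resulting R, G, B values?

#cde161 → (205, 225, 97); #2f3640 → (47, 54, 64).
R = 205 + 0.46 × (47 − 205) = 205 + 0.46 × -158 = 132.32 → 132
G = 225 + 0.46 × (54 − 225) = 225 + 0.46 × -171 = 146.34 → 146
B = 97 + 0.46 × (64 − 97) = 97 + 0.46 × -33 = 81.82 → 82

(132, 146, 82)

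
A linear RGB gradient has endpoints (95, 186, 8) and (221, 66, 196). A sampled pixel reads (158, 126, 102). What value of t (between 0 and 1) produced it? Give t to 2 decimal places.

Invert the lerp on the B channel (largest span, 188): t = (102 − 8) / (196 − 8) = 94/188 = 0.5.
Check on R: (158 − 95)/(221 − 95) = 0.5 ✓

0.50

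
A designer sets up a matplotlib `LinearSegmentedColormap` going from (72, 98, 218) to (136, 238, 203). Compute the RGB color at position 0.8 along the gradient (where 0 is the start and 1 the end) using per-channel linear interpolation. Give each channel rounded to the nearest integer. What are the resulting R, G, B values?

(123, 210, 206)

R = 72 + 0.8 × (136 − 72) = 72 + 0.8 × 64 = 123.2 → 123
G = 98 + 0.8 × (238 − 98) = 98 + 0.8 × 140 = 210 → 210
B = 218 + 0.8 × (203 − 218) = 218 + 0.8 × -15 = 206 → 206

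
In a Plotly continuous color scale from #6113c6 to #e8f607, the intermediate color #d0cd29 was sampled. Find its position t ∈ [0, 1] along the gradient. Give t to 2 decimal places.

0.82

Invert the lerp on the G channel (largest span, 227): t = (205 − 19) / (246 − 19) = 186/227 = 0.81938.
Check on R: (208 − 97)/(232 − 97) = 0.8222 ✓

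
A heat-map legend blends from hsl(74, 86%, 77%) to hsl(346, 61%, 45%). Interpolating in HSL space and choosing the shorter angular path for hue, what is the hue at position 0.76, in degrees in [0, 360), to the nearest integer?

7

Hue: 346 − 74 = 272°, but |272| > 180 so the shorter arc goes the other way: Δh = 272 − 360 = -88°.
H = 74 + 0.76 × (-88) = 7.12 → 7°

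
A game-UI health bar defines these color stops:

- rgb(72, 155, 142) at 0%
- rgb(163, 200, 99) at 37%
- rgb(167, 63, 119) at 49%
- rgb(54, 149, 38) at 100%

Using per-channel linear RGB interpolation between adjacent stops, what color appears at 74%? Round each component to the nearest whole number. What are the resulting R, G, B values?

74% lies between the 49% and 100% stops, so the local fraction is t = (74 − 49)/(100 − 49) = 25/51 ≈ 0.4902.
R = 167 + 0.4902 × (54 − 167) = 111.607 → 112
G = 63 + 0.4902 × (149 − 63) = 105.157 → 105
B = 119 + 0.4902 × (38 − 119) = 79.294 → 79

(112, 105, 79)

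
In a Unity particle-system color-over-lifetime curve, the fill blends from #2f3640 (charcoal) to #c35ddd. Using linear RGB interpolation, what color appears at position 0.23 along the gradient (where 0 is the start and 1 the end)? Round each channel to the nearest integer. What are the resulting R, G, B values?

(81, 63, 100)

#2f3640 → (47, 54, 64); #c35ddd → (195, 93, 221).
R = 47 + 0.23 × (195 − 47) = 47 + 0.23 × 148 = 81.04 → 81
G = 54 + 0.23 × (93 − 54) = 54 + 0.23 × 39 = 62.97 → 63
B = 64 + 0.23 × (221 − 64) = 64 + 0.23 × 157 = 100.11 → 100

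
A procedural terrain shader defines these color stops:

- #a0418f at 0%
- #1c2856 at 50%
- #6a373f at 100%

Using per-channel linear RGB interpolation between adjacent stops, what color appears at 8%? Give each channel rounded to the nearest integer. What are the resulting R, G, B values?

8% lies between the 0% and 50% stops, so the local fraction is t = (8 − 0)/(50 − 0) = 8/50 ≈ 0.16.
#a0418f → (160, 65, 143); #1c2856 → (28, 40, 86).
R = 160 + 0.16 × (28 − 160) = 138.88 → 139
G = 65 + 0.16 × (40 − 65) = 61 → 61
B = 143 + 0.16 × (86 − 143) = 133.88 → 134

(139, 61, 134)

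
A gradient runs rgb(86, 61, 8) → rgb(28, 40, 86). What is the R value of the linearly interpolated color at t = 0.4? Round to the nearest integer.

R = 86 + 0.4 × (28 − 86) = 62.8 → 63

63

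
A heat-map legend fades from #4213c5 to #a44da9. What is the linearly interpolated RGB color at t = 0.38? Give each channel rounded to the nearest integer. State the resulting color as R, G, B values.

#4213c5 → (66, 19, 197); #a44da9 → (164, 77, 169).
R = 66 + 0.38 × (164 − 66) = 66 + 0.38 × 98 = 103.24 → 103
G = 19 + 0.38 × (77 − 19) = 19 + 0.38 × 58 = 41.04 → 41
B = 197 + 0.38 × (169 − 197) = 197 + 0.38 × -28 = 186.36 → 186
So the blended color is (103, 41, 186), about #6729ba.

(103, 41, 186)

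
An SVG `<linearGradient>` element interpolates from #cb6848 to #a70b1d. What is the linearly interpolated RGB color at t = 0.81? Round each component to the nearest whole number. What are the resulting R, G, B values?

#cb6848 → (203, 104, 72); #a70b1d → (167, 11, 29).
R = 203 + 0.81 × (167 − 203) = 203 + 0.81 × -36 = 173.84 → 174
G = 104 + 0.81 × (11 − 104) = 104 + 0.81 × -93 = 28.67 → 29
B = 72 + 0.81 × (29 − 72) = 72 + 0.81 × -43 = 37.17 → 37

(174, 29, 37)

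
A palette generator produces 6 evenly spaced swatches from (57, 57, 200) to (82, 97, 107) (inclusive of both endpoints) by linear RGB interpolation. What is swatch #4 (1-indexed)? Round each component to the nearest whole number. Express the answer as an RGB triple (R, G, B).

With 6 swatches and endpoints inclusive, swatch 4 sits at t = (4 − 1)/(6 − 1) = 3/5 ≈ 0.6.
R = 57 + 0.6 × (82 − 57) = 72 → 72
G = 57 + 0.6 × (97 − 57) = 81 → 81
B = 200 + 0.6 × (107 − 200) = 144.2 → 144

(72, 81, 144)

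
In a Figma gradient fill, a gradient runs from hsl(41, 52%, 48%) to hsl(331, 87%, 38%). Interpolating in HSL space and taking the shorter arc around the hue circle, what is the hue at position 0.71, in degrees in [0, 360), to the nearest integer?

351

Hue: 331 − 41 = 290°, but |290| > 180 so the shorter arc goes the other way: Δh = 290 − 360 = -70°.
H = 41 + 0.71 × (-70) = -8.7 → -9 → -9 mod 360 = 351°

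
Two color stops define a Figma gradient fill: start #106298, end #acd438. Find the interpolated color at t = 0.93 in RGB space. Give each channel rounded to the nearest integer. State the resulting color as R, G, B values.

(161, 204, 63)

#106298 → (16, 98, 152); #acd438 → (172, 212, 56).
R = 16 + 0.93 × (172 − 16) = 16 + 0.93 × 156 = 161.08 → 161
G = 98 + 0.93 × (212 − 98) = 98 + 0.93 × 114 = 204.02 → 204
B = 152 + 0.93 × (56 − 152) = 152 + 0.93 × -96 = 62.72 → 63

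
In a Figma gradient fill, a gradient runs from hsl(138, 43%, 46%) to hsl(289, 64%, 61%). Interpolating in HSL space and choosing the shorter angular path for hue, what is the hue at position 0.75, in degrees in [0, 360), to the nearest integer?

251

Hue arc: Δh = 289 − 138 = 151° (|Δh| ≤ 180, already the shorter path).
H = 138 + 0.75 × (151) = 251.25 → 251°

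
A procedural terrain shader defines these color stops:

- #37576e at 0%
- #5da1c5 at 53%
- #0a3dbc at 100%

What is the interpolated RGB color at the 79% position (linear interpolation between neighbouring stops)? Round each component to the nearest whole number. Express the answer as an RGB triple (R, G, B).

(47, 106, 192)

79% lies between the 53% and 100% stops, so the local fraction is t = (79 − 53)/(100 − 53) = 26/47 ≈ 0.5532.
#5da1c5 → (93, 161, 197); #0a3dbc → (10, 61, 188).
R = 93 + 0.5532 × (10 − 93) = 47.084 → 47
G = 161 + 0.5532 × (61 − 161) = 105.68 → 106
B = 197 + 0.5532 × (188 − 197) = 192.021 → 192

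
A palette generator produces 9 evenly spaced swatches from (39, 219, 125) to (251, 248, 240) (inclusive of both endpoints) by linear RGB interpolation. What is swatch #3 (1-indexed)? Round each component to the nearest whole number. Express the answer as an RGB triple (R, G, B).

With 9 swatches and endpoints inclusive, swatch 3 sits at t = (3 − 1)/(9 − 1) = 2/8 ≈ 0.25.
R = 39 + 0.25 × (251 − 39) = 92 → 92
G = 219 + 0.25 × (248 − 219) = 226.25 → 226
B = 125 + 0.25 × (240 − 125) = 153.75 → 154

(92, 226, 154)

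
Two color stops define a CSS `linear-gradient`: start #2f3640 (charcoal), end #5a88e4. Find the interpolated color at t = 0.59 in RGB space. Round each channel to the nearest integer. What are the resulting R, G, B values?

(72, 102, 161)

#2f3640 → (47, 54, 64); #5a88e4 → (90, 136, 228).
R = 47 + 0.59 × (90 − 47) = 47 + 0.59 × 43 = 72.37 → 72
G = 54 + 0.59 × (136 − 54) = 54 + 0.59 × 82 = 102.38 → 102
B = 64 + 0.59 × (228 − 64) = 64 + 0.59 × 164 = 160.76 → 161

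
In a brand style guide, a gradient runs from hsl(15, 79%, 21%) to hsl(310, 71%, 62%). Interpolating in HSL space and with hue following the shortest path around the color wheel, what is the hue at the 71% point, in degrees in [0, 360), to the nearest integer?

Hue: 310 − 15 = 295°, but |295| > 180 so the shorter arc goes the other way: Δh = 295 − 360 = -65°.
H = 15 + 0.71 × (-65) = -31.15 → -31 → -31 mod 360 = 329°

329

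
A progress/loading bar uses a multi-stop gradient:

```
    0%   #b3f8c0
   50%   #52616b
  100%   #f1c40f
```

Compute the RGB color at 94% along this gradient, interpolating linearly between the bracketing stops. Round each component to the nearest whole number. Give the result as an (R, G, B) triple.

(222, 184, 26)

94% lies between the 50% and 100% stops, so the local fraction is t = (94 − 50)/(100 − 50) = 44/50 ≈ 0.88.
#52616b → (82, 97, 107); #f1c40f → (241, 196, 15).
R = 82 + 0.88 × (241 − 82) = 221.92 → 222
G = 97 + 0.88 × (196 − 97) = 184.12 → 184
B = 107 + 0.88 × (15 − 107) = 26.04 → 26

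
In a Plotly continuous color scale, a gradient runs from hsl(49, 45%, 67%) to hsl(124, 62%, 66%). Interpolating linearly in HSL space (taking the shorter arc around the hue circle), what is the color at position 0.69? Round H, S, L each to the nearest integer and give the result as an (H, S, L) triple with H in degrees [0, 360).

Hue arc: Δh = 124 − 49 = 75° (|Δh| ≤ 180, already the shorter path).
H = 49 + 0.69 × (75) = 100.75 → 101°
S = 45 + 0.69 × (62 − 45) = 56.73 → 57%
L = 67 + 0.69 × (66 − 67) = 66.31 → 66%

(101, 57, 66)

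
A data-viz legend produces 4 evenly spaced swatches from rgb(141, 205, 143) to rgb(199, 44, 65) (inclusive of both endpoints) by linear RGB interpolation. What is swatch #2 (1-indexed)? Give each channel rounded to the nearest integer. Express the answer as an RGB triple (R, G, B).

With 4 swatches and endpoints inclusive, swatch 2 sits at t = (2 − 1)/(4 − 1) = 1/3 ≈ 0.3333.
R = 141 + 0.3333 × (199 − 141) = 160.331 → 160
G = 205 + 0.3333 × (44 − 205) = 151.339 → 151
B = 143 + 0.3333 × (65 − 143) = 117.003 → 117

(160, 151, 117)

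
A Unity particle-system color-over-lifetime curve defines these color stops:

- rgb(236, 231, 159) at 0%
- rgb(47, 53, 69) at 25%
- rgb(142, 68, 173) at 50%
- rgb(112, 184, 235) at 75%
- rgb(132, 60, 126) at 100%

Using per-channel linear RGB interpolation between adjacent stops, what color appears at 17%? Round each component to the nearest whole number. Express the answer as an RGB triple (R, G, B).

(107, 110, 98)

17% lies between the 0% and 25% stops, so the local fraction is t = (17 − 0)/(25 − 0) = 17/25 ≈ 0.68.
R = 236 + 0.68 × (47 − 236) = 107.48 → 107
G = 231 + 0.68 × (53 − 231) = 109.96 → 110
B = 159 + 0.68 × (69 − 159) = 97.8 → 98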